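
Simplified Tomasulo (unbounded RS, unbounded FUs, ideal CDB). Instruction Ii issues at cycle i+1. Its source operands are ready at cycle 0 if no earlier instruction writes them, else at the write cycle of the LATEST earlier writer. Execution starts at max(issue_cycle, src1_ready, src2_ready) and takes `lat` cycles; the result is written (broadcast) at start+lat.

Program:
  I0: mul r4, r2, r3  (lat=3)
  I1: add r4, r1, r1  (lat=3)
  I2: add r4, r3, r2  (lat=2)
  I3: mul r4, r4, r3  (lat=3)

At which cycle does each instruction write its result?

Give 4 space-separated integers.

Answer: 4 5 5 8

Derivation:
I0 mul r4: issue@1 deps=(None,None) exec_start@1 write@4
I1 add r4: issue@2 deps=(None,None) exec_start@2 write@5
I2 add r4: issue@3 deps=(None,None) exec_start@3 write@5
I3 mul r4: issue@4 deps=(2,None) exec_start@5 write@8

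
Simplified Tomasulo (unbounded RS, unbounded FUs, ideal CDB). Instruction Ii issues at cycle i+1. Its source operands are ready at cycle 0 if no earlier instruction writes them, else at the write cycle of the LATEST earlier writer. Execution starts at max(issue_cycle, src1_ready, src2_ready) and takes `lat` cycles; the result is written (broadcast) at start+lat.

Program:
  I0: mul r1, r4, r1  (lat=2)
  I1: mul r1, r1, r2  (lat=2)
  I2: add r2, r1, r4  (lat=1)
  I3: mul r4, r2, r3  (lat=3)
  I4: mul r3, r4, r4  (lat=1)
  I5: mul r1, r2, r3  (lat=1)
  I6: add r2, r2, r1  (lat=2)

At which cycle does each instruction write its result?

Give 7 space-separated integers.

Answer: 3 5 6 9 10 11 13

Derivation:
I0 mul r1: issue@1 deps=(None,None) exec_start@1 write@3
I1 mul r1: issue@2 deps=(0,None) exec_start@3 write@5
I2 add r2: issue@3 deps=(1,None) exec_start@5 write@6
I3 mul r4: issue@4 deps=(2,None) exec_start@6 write@9
I4 mul r3: issue@5 deps=(3,3) exec_start@9 write@10
I5 mul r1: issue@6 deps=(2,4) exec_start@10 write@11
I6 add r2: issue@7 deps=(2,5) exec_start@11 write@13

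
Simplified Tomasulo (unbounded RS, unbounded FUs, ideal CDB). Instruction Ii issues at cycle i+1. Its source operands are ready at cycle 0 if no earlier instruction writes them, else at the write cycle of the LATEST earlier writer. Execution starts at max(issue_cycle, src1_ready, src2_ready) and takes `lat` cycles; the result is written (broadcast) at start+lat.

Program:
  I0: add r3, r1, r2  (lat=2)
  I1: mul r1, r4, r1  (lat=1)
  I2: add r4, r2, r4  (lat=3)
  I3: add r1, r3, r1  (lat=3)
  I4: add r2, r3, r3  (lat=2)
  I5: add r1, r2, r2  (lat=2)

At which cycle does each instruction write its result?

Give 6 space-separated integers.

I0 add r3: issue@1 deps=(None,None) exec_start@1 write@3
I1 mul r1: issue@2 deps=(None,None) exec_start@2 write@3
I2 add r4: issue@3 deps=(None,None) exec_start@3 write@6
I3 add r1: issue@4 deps=(0,1) exec_start@4 write@7
I4 add r2: issue@5 deps=(0,0) exec_start@5 write@7
I5 add r1: issue@6 deps=(4,4) exec_start@7 write@9

Answer: 3 3 6 7 7 9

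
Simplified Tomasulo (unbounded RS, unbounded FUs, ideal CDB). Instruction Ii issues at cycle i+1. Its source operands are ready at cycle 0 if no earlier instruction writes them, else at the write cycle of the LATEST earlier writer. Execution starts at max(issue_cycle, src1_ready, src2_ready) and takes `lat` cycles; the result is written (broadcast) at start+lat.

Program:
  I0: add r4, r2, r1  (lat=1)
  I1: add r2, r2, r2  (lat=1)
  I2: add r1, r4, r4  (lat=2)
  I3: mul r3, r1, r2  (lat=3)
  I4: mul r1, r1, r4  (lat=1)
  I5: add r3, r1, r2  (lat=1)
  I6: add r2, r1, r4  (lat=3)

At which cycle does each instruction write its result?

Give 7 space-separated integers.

Answer: 2 3 5 8 6 7 10

Derivation:
I0 add r4: issue@1 deps=(None,None) exec_start@1 write@2
I1 add r2: issue@2 deps=(None,None) exec_start@2 write@3
I2 add r1: issue@3 deps=(0,0) exec_start@3 write@5
I3 mul r3: issue@4 deps=(2,1) exec_start@5 write@8
I4 mul r1: issue@5 deps=(2,0) exec_start@5 write@6
I5 add r3: issue@6 deps=(4,1) exec_start@6 write@7
I6 add r2: issue@7 deps=(4,0) exec_start@7 write@10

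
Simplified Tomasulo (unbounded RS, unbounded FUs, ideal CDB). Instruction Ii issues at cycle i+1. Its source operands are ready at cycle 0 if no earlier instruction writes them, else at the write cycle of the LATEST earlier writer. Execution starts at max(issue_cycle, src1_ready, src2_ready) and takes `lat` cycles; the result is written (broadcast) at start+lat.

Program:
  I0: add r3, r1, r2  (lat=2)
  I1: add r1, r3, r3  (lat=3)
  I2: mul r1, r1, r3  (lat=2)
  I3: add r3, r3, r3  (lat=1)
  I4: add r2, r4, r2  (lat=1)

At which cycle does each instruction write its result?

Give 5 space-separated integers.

I0 add r3: issue@1 deps=(None,None) exec_start@1 write@3
I1 add r1: issue@2 deps=(0,0) exec_start@3 write@6
I2 mul r1: issue@3 deps=(1,0) exec_start@6 write@8
I3 add r3: issue@4 deps=(0,0) exec_start@4 write@5
I4 add r2: issue@5 deps=(None,None) exec_start@5 write@6

Answer: 3 6 8 5 6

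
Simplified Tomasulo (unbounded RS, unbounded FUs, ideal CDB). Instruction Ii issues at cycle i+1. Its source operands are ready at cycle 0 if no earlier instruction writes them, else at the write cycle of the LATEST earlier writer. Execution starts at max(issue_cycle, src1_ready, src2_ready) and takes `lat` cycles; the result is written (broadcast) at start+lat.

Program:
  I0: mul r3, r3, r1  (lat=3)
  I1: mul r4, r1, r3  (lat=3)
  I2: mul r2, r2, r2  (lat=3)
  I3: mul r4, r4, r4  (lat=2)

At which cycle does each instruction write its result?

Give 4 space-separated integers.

Answer: 4 7 6 9

Derivation:
I0 mul r3: issue@1 deps=(None,None) exec_start@1 write@4
I1 mul r4: issue@2 deps=(None,0) exec_start@4 write@7
I2 mul r2: issue@3 deps=(None,None) exec_start@3 write@6
I3 mul r4: issue@4 deps=(1,1) exec_start@7 write@9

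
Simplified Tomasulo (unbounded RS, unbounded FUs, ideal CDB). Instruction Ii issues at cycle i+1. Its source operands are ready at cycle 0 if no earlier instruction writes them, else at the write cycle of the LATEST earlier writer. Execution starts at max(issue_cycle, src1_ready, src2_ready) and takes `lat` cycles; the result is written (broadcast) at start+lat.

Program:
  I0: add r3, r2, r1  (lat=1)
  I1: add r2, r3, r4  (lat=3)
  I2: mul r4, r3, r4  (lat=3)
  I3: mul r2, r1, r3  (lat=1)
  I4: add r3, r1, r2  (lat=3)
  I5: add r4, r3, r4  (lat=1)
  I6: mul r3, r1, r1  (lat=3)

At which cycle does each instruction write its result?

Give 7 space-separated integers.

I0 add r3: issue@1 deps=(None,None) exec_start@1 write@2
I1 add r2: issue@2 deps=(0,None) exec_start@2 write@5
I2 mul r4: issue@3 deps=(0,None) exec_start@3 write@6
I3 mul r2: issue@4 deps=(None,0) exec_start@4 write@5
I4 add r3: issue@5 deps=(None,3) exec_start@5 write@8
I5 add r4: issue@6 deps=(4,2) exec_start@8 write@9
I6 mul r3: issue@7 deps=(None,None) exec_start@7 write@10

Answer: 2 5 6 5 8 9 10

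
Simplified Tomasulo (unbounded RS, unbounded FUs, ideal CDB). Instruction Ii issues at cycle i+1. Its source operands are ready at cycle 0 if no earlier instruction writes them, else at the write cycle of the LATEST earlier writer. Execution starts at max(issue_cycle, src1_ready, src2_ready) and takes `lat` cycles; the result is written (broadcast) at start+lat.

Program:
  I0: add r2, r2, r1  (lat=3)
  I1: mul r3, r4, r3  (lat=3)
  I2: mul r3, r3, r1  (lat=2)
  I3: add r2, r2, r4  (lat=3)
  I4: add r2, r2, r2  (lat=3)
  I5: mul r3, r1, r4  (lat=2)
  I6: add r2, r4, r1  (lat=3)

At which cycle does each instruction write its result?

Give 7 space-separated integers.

Answer: 4 5 7 7 10 8 10

Derivation:
I0 add r2: issue@1 deps=(None,None) exec_start@1 write@4
I1 mul r3: issue@2 deps=(None,None) exec_start@2 write@5
I2 mul r3: issue@3 deps=(1,None) exec_start@5 write@7
I3 add r2: issue@4 deps=(0,None) exec_start@4 write@7
I4 add r2: issue@5 deps=(3,3) exec_start@7 write@10
I5 mul r3: issue@6 deps=(None,None) exec_start@6 write@8
I6 add r2: issue@7 deps=(None,None) exec_start@7 write@10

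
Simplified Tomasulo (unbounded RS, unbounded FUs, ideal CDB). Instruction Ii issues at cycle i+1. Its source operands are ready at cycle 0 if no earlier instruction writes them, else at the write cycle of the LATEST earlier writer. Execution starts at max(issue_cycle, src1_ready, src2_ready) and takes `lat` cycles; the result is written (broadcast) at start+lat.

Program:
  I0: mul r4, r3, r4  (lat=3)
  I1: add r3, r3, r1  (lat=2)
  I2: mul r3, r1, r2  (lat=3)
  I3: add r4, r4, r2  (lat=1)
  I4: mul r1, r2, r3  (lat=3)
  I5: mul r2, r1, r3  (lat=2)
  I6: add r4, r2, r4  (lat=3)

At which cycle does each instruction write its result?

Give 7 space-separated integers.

Answer: 4 4 6 5 9 11 14

Derivation:
I0 mul r4: issue@1 deps=(None,None) exec_start@1 write@4
I1 add r3: issue@2 deps=(None,None) exec_start@2 write@4
I2 mul r3: issue@3 deps=(None,None) exec_start@3 write@6
I3 add r4: issue@4 deps=(0,None) exec_start@4 write@5
I4 mul r1: issue@5 deps=(None,2) exec_start@6 write@9
I5 mul r2: issue@6 deps=(4,2) exec_start@9 write@11
I6 add r4: issue@7 deps=(5,3) exec_start@11 write@14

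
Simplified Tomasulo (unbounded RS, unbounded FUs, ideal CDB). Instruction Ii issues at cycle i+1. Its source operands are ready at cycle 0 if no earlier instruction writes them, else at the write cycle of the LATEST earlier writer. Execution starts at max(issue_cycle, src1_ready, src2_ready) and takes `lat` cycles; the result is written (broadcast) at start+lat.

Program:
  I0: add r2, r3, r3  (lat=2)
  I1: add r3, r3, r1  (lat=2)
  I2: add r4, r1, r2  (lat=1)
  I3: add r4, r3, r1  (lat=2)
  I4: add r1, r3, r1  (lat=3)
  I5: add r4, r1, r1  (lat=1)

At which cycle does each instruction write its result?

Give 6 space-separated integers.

I0 add r2: issue@1 deps=(None,None) exec_start@1 write@3
I1 add r3: issue@2 deps=(None,None) exec_start@2 write@4
I2 add r4: issue@3 deps=(None,0) exec_start@3 write@4
I3 add r4: issue@4 deps=(1,None) exec_start@4 write@6
I4 add r1: issue@5 deps=(1,None) exec_start@5 write@8
I5 add r4: issue@6 deps=(4,4) exec_start@8 write@9

Answer: 3 4 4 6 8 9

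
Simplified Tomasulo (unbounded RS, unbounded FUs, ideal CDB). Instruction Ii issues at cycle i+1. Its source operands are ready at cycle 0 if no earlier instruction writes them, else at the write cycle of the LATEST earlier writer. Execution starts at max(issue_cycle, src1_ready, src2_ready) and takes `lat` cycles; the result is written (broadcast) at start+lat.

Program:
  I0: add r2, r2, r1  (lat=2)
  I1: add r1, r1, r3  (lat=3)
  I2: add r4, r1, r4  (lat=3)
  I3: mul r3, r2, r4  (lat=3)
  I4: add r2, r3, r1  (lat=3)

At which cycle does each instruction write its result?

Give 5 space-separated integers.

I0 add r2: issue@1 deps=(None,None) exec_start@1 write@3
I1 add r1: issue@2 deps=(None,None) exec_start@2 write@5
I2 add r4: issue@3 deps=(1,None) exec_start@5 write@8
I3 mul r3: issue@4 deps=(0,2) exec_start@8 write@11
I4 add r2: issue@5 deps=(3,1) exec_start@11 write@14

Answer: 3 5 8 11 14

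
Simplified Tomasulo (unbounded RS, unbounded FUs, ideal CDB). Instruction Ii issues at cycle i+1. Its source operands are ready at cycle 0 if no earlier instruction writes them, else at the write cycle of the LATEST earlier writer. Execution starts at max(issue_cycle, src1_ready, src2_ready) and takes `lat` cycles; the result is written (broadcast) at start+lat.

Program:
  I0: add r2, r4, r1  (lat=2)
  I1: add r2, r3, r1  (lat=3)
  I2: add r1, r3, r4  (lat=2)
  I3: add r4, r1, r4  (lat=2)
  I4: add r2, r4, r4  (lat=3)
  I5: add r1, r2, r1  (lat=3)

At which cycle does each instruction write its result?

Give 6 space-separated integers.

I0 add r2: issue@1 deps=(None,None) exec_start@1 write@3
I1 add r2: issue@2 deps=(None,None) exec_start@2 write@5
I2 add r1: issue@3 deps=(None,None) exec_start@3 write@5
I3 add r4: issue@4 deps=(2,None) exec_start@5 write@7
I4 add r2: issue@5 deps=(3,3) exec_start@7 write@10
I5 add r1: issue@6 deps=(4,2) exec_start@10 write@13

Answer: 3 5 5 7 10 13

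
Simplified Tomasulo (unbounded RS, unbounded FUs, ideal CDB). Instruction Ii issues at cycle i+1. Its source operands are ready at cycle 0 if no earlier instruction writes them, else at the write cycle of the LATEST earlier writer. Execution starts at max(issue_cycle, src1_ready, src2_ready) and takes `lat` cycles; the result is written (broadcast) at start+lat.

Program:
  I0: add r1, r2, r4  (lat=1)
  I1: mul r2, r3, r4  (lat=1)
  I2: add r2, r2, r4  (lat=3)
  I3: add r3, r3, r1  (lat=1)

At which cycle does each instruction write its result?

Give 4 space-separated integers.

Answer: 2 3 6 5

Derivation:
I0 add r1: issue@1 deps=(None,None) exec_start@1 write@2
I1 mul r2: issue@2 deps=(None,None) exec_start@2 write@3
I2 add r2: issue@3 deps=(1,None) exec_start@3 write@6
I3 add r3: issue@4 deps=(None,0) exec_start@4 write@5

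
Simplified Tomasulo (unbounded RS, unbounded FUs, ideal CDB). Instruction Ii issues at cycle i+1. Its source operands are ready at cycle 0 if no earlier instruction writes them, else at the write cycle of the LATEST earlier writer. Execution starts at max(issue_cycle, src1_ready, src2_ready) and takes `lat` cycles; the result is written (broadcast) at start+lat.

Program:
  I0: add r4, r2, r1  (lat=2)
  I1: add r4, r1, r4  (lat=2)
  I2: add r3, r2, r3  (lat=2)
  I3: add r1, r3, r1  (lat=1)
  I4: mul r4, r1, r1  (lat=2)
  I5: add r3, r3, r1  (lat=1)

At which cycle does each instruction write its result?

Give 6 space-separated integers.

I0 add r4: issue@1 deps=(None,None) exec_start@1 write@3
I1 add r4: issue@2 deps=(None,0) exec_start@3 write@5
I2 add r3: issue@3 deps=(None,None) exec_start@3 write@5
I3 add r1: issue@4 deps=(2,None) exec_start@5 write@6
I4 mul r4: issue@5 deps=(3,3) exec_start@6 write@8
I5 add r3: issue@6 deps=(2,3) exec_start@6 write@7

Answer: 3 5 5 6 8 7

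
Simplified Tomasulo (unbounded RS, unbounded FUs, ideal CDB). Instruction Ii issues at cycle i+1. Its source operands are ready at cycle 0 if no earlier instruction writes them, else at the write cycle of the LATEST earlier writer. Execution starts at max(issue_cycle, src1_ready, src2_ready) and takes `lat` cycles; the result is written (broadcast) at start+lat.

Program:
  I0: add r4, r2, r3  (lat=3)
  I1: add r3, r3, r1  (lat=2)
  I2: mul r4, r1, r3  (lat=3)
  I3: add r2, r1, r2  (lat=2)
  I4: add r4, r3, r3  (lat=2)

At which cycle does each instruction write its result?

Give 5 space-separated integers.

I0 add r4: issue@1 deps=(None,None) exec_start@1 write@4
I1 add r3: issue@2 deps=(None,None) exec_start@2 write@4
I2 mul r4: issue@3 deps=(None,1) exec_start@4 write@7
I3 add r2: issue@4 deps=(None,None) exec_start@4 write@6
I4 add r4: issue@5 deps=(1,1) exec_start@5 write@7

Answer: 4 4 7 6 7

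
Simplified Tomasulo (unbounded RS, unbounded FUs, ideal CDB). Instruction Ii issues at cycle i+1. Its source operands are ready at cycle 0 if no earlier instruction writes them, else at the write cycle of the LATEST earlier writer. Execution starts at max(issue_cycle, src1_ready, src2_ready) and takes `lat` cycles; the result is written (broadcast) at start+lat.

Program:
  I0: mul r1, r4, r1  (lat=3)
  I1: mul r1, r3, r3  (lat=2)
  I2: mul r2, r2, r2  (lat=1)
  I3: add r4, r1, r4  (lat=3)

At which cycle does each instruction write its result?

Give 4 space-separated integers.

Answer: 4 4 4 7

Derivation:
I0 mul r1: issue@1 deps=(None,None) exec_start@1 write@4
I1 mul r1: issue@2 deps=(None,None) exec_start@2 write@4
I2 mul r2: issue@3 deps=(None,None) exec_start@3 write@4
I3 add r4: issue@4 deps=(1,None) exec_start@4 write@7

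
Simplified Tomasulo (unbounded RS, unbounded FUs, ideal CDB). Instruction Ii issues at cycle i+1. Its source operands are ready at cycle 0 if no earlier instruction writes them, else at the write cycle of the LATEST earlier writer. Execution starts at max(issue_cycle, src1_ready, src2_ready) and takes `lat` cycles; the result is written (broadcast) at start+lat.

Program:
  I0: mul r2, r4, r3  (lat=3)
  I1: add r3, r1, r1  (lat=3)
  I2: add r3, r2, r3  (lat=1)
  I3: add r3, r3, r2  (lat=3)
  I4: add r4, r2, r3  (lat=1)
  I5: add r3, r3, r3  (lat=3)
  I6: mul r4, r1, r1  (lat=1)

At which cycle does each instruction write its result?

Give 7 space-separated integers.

Answer: 4 5 6 9 10 12 8

Derivation:
I0 mul r2: issue@1 deps=(None,None) exec_start@1 write@4
I1 add r3: issue@2 deps=(None,None) exec_start@2 write@5
I2 add r3: issue@3 deps=(0,1) exec_start@5 write@6
I3 add r3: issue@4 deps=(2,0) exec_start@6 write@9
I4 add r4: issue@5 deps=(0,3) exec_start@9 write@10
I5 add r3: issue@6 deps=(3,3) exec_start@9 write@12
I6 mul r4: issue@7 deps=(None,None) exec_start@7 write@8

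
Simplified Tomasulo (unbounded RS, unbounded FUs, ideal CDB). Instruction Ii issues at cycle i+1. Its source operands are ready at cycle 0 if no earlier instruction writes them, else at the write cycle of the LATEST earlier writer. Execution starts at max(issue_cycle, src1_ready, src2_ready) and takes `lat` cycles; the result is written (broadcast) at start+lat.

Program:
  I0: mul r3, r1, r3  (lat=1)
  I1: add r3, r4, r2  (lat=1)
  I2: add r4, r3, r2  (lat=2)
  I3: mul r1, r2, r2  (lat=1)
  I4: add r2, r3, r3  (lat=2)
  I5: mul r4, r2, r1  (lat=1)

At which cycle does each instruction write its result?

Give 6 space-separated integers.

Answer: 2 3 5 5 7 8

Derivation:
I0 mul r3: issue@1 deps=(None,None) exec_start@1 write@2
I1 add r3: issue@2 deps=(None,None) exec_start@2 write@3
I2 add r4: issue@3 deps=(1,None) exec_start@3 write@5
I3 mul r1: issue@4 deps=(None,None) exec_start@4 write@5
I4 add r2: issue@5 deps=(1,1) exec_start@5 write@7
I5 mul r4: issue@6 deps=(4,3) exec_start@7 write@8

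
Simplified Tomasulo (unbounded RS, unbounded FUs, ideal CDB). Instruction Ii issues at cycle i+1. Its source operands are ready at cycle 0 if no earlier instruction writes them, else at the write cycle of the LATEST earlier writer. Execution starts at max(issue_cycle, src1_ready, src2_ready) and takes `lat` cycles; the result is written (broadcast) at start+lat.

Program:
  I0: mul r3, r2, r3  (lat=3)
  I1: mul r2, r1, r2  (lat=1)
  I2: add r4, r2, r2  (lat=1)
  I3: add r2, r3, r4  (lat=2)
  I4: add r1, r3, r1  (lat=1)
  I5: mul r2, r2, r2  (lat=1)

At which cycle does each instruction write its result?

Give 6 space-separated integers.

I0 mul r3: issue@1 deps=(None,None) exec_start@1 write@4
I1 mul r2: issue@2 deps=(None,None) exec_start@2 write@3
I2 add r4: issue@3 deps=(1,1) exec_start@3 write@4
I3 add r2: issue@4 deps=(0,2) exec_start@4 write@6
I4 add r1: issue@5 deps=(0,None) exec_start@5 write@6
I5 mul r2: issue@6 deps=(3,3) exec_start@6 write@7

Answer: 4 3 4 6 6 7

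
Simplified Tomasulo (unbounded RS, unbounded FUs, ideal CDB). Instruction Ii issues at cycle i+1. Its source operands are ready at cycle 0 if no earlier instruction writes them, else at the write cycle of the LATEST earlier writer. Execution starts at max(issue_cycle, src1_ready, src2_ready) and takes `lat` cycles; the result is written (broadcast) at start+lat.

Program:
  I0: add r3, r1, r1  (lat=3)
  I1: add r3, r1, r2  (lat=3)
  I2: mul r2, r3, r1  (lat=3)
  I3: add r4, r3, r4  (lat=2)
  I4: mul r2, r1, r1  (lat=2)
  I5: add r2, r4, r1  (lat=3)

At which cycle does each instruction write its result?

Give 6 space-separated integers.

I0 add r3: issue@1 deps=(None,None) exec_start@1 write@4
I1 add r3: issue@2 deps=(None,None) exec_start@2 write@5
I2 mul r2: issue@3 deps=(1,None) exec_start@5 write@8
I3 add r4: issue@4 deps=(1,None) exec_start@5 write@7
I4 mul r2: issue@5 deps=(None,None) exec_start@5 write@7
I5 add r2: issue@6 deps=(3,None) exec_start@7 write@10

Answer: 4 5 8 7 7 10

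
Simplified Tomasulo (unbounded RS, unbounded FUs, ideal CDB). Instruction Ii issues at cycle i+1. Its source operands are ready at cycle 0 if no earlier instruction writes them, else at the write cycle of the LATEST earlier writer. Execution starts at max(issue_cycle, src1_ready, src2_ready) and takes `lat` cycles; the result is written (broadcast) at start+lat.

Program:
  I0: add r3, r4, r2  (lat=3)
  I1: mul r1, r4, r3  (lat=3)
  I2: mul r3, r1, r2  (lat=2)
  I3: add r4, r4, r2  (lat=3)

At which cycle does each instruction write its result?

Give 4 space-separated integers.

I0 add r3: issue@1 deps=(None,None) exec_start@1 write@4
I1 mul r1: issue@2 deps=(None,0) exec_start@4 write@7
I2 mul r3: issue@3 deps=(1,None) exec_start@7 write@9
I3 add r4: issue@4 deps=(None,None) exec_start@4 write@7

Answer: 4 7 9 7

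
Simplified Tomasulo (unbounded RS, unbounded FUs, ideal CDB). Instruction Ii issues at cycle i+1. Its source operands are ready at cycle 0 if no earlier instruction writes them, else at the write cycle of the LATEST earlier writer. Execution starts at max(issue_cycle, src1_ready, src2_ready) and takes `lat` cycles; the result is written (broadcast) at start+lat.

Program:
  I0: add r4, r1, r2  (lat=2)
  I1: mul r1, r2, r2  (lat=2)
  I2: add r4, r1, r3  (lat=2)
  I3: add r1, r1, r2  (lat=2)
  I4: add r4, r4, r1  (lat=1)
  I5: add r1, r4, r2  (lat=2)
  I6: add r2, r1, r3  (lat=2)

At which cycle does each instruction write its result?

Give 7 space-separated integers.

Answer: 3 4 6 6 7 9 11

Derivation:
I0 add r4: issue@1 deps=(None,None) exec_start@1 write@3
I1 mul r1: issue@2 deps=(None,None) exec_start@2 write@4
I2 add r4: issue@3 deps=(1,None) exec_start@4 write@6
I3 add r1: issue@4 deps=(1,None) exec_start@4 write@6
I4 add r4: issue@5 deps=(2,3) exec_start@6 write@7
I5 add r1: issue@6 deps=(4,None) exec_start@7 write@9
I6 add r2: issue@7 deps=(5,None) exec_start@9 write@11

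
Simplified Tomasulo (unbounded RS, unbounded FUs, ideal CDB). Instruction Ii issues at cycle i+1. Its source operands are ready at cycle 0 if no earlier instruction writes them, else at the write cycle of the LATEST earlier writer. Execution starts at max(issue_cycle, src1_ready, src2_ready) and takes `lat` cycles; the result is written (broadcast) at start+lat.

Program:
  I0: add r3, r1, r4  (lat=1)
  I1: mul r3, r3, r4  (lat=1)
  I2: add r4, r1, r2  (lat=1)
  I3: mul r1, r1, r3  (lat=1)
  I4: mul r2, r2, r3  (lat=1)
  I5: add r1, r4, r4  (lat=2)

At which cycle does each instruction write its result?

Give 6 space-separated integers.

I0 add r3: issue@1 deps=(None,None) exec_start@1 write@2
I1 mul r3: issue@2 deps=(0,None) exec_start@2 write@3
I2 add r4: issue@3 deps=(None,None) exec_start@3 write@4
I3 mul r1: issue@4 deps=(None,1) exec_start@4 write@5
I4 mul r2: issue@5 deps=(None,1) exec_start@5 write@6
I5 add r1: issue@6 deps=(2,2) exec_start@6 write@8

Answer: 2 3 4 5 6 8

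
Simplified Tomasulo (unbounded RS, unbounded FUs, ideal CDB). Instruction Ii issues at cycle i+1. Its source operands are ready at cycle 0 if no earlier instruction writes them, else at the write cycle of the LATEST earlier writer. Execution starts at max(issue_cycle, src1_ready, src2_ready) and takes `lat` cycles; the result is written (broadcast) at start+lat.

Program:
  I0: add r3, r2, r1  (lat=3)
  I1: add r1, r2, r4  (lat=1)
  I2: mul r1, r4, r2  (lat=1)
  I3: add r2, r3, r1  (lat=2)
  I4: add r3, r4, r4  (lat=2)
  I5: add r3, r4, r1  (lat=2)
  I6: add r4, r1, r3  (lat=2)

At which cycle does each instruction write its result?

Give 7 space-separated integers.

Answer: 4 3 4 6 7 8 10

Derivation:
I0 add r3: issue@1 deps=(None,None) exec_start@1 write@4
I1 add r1: issue@2 deps=(None,None) exec_start@2 write@3
I2 mul r1: issue@3 deps=(None,None) exec_start@3 write@4
I3 add r2: issue@4 deps=(0,2) exec_start@4 write@6
I4 add r3: issue@5 deps=(None,None) exec_start@5 write@7
I5 add r3: issue@6 deps=(None,2) exec_start@6 write@8
I6 add r4: issue@7 deps=(2,5) exec_start@8 write@10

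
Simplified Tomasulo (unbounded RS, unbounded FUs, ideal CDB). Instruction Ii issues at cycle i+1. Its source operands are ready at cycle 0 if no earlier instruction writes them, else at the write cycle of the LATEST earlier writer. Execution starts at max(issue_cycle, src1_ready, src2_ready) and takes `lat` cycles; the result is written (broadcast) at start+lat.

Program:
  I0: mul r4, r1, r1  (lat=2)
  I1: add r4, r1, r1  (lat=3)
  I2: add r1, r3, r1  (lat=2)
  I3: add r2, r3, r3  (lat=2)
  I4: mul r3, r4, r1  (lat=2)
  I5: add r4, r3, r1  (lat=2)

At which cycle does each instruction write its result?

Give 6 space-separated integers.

Answer: 3 5 5 6 7 9

Derivation:
I0 mul r4: issue@1 deps=(None,None) exec_start@1 write@3
I1 add r4: issue@2 deps=(None,None) exec_start@2 write@5
I2 add r1: issue@3 deps=(None,None) exec_start@3 write@5
I3 add r2: issue@4 deps=(None,None) exec_start@4 write@6
I4 mul r3: issue@5 deps=(1,2) exec_start@5 write@7
I5 add r4: issue@6 deps=(4,2) exec_start@7 write@9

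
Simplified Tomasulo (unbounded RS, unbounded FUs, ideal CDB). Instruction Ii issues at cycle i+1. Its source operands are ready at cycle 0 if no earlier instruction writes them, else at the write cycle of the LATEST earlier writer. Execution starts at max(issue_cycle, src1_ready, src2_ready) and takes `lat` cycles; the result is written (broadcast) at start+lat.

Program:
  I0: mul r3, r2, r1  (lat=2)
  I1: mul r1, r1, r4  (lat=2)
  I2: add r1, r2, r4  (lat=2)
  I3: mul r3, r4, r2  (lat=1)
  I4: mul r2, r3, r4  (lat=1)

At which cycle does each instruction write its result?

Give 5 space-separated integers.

Answer: 3 4 5 5 6

Derivation:
I0 mul r3: issue@1 deps=(None,None) exec_start@1 write@3
I1 mul r1: issue@2 deps=(None,None) exec_start@2 write@4
I2 add r1: issue@3 deps=(None,None) exec_start@3 write@5
I3 mul r3: issue@4 deps=(None,None) exec_start@4 write@5
I4 mul r2: issue@5 deps=(3,None) exec_start@5 write@6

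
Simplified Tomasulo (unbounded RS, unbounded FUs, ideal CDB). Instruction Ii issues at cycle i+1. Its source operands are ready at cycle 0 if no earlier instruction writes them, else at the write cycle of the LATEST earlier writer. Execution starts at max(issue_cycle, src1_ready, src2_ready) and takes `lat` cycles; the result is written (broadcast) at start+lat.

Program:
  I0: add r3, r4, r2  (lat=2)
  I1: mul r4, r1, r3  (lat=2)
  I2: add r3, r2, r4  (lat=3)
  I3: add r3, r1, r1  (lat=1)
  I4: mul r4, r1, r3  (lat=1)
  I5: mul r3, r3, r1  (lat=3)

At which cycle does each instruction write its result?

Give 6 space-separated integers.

Answer: 3 5 8 5 6 9

Derivation:
I0 add r3: issue@1 deps=(None,None) exec_start@1 write@3
I1 mul r4: issue@2 deps=(None,0) exec_start@3 write@5
I2 add r3: issue@3 deps=(None,1) exec_start@5 write@8
I3 add r3: issue@4 deps=(None,None) exec_start@4 write@5
I4 mul r4: issue@5 deps=(None,3) exec_start@5 write@6
I5 mul r3: issue@6 deps=(3,None) exec_start@6 write@9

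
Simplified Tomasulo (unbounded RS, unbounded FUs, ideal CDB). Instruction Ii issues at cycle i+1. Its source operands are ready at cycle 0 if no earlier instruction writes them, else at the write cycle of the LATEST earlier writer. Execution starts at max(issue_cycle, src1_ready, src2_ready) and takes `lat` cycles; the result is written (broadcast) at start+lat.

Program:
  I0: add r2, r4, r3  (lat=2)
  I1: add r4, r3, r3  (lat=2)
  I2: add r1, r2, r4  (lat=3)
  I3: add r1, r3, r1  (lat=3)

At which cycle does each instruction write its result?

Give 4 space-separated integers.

Answer: 3 4 7 10

Derivation:
I0 add r2: issue@1 deps=(None,None) exec_start@1 write@3
I1 add r4: issue@2 deps=(None,None) exec_start@2 write@4
I2 add r1: issue@3 deps=(0,1) exec_start@4 write@7
I3 add r1: issue@4 deps=(None,2) exec_start@7 write@10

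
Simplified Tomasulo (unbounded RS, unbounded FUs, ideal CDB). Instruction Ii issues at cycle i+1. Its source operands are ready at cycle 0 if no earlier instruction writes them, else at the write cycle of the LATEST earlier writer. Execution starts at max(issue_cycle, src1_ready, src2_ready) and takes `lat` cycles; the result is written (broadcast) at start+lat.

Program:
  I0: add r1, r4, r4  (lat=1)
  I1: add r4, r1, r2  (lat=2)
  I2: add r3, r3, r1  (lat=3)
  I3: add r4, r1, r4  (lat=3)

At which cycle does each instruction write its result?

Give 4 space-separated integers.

I0 add r1: issue@1 deps=(None,None) exec_start@1 write@2
I1 add r4: issue@2 deps=(0,None) exec_start@2 write@4
I2 add r3: issue@3 deps=(None,0) exec_start@3 write@6
I3 add r4: issue@4 deps=(0,1) exec_start@4 write@7

Answer: 2 4 6 7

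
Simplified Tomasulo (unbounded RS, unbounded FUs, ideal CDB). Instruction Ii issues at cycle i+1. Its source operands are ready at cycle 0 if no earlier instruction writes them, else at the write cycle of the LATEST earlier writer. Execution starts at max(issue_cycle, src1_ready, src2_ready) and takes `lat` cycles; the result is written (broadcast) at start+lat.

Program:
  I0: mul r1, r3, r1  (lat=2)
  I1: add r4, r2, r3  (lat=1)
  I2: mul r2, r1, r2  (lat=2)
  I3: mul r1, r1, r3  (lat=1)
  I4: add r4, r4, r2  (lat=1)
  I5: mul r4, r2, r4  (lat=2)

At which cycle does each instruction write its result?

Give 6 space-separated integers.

Answer: 3 3 5 5 6 8

Derivation:
I0 mul r1: issue@1 deps=(None,None) exec_start@1 write@3
I1 add r4: issue@2 deps=(None,None) exec_start@2 write@3
I2 mul r2: issue@3 deps=(0,None) exec_start@3 write@5
I3 mul r1: issue@4 deps=(0,None) exec_start@4 write@5
I4 add r4: issue@5 deps=(1,2) exec_start@5 write@6
I5 mul r4: issue@6 deps=(2,4) exec_start@6 write@8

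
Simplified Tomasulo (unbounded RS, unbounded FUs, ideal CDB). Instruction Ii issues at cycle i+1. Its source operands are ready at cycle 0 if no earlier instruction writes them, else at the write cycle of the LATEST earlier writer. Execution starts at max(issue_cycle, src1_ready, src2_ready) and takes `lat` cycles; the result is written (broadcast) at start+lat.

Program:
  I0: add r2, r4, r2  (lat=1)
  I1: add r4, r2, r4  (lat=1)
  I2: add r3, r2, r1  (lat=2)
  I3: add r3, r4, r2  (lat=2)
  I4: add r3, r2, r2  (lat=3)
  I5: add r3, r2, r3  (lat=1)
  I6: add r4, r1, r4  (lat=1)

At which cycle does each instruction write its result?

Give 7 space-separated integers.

Answer: 2 3 5 6 8 9 8

Derivation:
I0 add r2: issue@1 deps=(None,None) exec_start@1 write@2
I1 add r4: issue@2 deps=(0,None) exec_start@2 write@3
I2 add r3: issue@3 deps=(0,None) exec_start@3 write@5
I3 add r3: issue@4 deps=(1,0) exec_start@4 write@6
I4 add r3: issue@5 deps=(0,0) exec_start@5 write@8
I5 add r3: issue@6 deps=(0,4) exec_start@8 write@9
I6 add r4: issue@7 deps=(None,1) exec_start@7 write@8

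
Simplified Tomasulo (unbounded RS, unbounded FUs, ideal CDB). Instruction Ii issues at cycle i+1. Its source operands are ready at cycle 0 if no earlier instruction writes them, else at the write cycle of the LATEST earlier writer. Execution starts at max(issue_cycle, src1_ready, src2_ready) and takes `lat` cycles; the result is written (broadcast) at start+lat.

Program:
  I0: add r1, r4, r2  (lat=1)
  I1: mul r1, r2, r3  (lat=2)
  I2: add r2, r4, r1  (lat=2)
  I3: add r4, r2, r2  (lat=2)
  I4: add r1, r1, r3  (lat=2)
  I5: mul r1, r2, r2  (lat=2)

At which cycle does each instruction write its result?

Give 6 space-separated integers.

I0 add r1: issue@1 deps=(None,None) exec_start@1 write@2
I1 mul r1: issue@2 deps=(None,None) exec_start@2 write@4
I2 add r2: issue@3 deps=(None,1) exec_start@4 write@6
I3 add r4: issue@4 deps=(2,2) exec_start@6 write@8
I4 add r1: issue@5 deps=(1,None) exec_start@5 write@7
I5 mul r1: issue@6 deps=(2,2) exec_start@6 write@8

Answer: 2 4 6 8 7 8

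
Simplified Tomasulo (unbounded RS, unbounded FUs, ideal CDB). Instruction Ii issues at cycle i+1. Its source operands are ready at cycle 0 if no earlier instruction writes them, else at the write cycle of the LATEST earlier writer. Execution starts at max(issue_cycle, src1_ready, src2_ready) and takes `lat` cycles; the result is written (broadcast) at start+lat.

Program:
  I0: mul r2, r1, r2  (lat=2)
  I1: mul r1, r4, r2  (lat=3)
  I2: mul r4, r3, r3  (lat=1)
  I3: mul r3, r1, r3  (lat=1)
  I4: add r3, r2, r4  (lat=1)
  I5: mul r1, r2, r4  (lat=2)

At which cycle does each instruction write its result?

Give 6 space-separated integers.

I0 mul r2: issue@1 deps=(None,None) exec_start@1 write@3
I1 mul r1: issue@2 deps=(None,0) exec_start@3 write@6
I2 mul r4: issue@3 deps=(None,None) exec_start@3 write@4
I3 mul r3: issue@4 deps=(1,None) exec_start@6 write@7
I4 add r3: issue@5 deps=(0,2) exec_start@5 write@6
I5 mul r1: issue@6 deps=(0,2) exec_start@6 write@8

Answer: 3 6 4 7 6 8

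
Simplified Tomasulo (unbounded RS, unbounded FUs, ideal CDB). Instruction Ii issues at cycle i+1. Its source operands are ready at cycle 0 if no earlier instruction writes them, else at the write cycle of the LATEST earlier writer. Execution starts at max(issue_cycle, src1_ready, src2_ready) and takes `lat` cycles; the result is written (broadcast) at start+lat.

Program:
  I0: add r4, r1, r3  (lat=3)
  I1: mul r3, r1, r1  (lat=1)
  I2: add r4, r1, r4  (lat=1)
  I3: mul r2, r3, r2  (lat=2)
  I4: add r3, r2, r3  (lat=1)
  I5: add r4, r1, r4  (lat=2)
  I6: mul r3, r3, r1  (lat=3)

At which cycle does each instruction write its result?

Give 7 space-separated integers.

I0 add r4: issue@1 deps=(None,None) exec_start@1 write@4
I1 mul r3: issue@2 deps=(None,None) exec_start@2 write@3
I2 add r4: issue@3 deps=(None,0) exec_start@4 write@5
I3 mul r2: issue@4 deps=(1,None) exec_start@4 write@6
I4 add r3: issue@5 deps=(3,1) exec_start@6 write@7
I5 add r4: issue@6 deps=(None,2) exec_start@6 write@8
I6 mul r3: issue@7 deps=(4,None) exec_start@7 write@10

Answer: 4 3 5 6 7 8 10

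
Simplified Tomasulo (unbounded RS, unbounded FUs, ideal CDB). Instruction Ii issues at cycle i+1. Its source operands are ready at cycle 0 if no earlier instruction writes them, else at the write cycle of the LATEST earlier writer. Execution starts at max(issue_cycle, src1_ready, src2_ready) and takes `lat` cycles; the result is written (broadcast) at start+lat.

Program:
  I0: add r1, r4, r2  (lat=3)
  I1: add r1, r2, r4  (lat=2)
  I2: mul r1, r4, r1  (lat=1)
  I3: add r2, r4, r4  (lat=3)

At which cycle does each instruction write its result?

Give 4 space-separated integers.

Answer: 4 4 5 7

Derivation:
I0 add r1: issue@1 deps=(None,None) exec_start@1 write@4
I1 add r1: issue@2 deps=(None,None) exec_start@2 write@4
I2 mul r1: issue@3 deps=(None,1) exec_start@4 write@5
I3 add r2: issue@4 deps=(None,None) exec_start@4 write@7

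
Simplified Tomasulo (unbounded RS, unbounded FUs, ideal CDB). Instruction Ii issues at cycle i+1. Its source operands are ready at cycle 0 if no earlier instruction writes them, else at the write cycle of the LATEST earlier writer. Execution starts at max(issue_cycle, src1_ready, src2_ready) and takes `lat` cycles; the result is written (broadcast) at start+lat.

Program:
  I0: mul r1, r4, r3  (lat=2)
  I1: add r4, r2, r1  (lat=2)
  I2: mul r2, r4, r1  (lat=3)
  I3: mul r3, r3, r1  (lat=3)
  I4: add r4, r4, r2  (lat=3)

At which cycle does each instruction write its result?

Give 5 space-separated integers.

Answer: 3 5 8 7 11

Derivation:
I0 mul r1: issue@1 deps=(None,None) exec_start@1 write@3
I1 add r4: issue@2 deps=(None,0) exec_start@3 write@5
I2 mul r2: issue@3 deps=(1,0) exec_start@5 write@8
I3 mul r3: issue@4 deps=(None,0) exec_start@4 write@7
I4 add r4: issue@5 deps=(1,2) exec_start@8 write@11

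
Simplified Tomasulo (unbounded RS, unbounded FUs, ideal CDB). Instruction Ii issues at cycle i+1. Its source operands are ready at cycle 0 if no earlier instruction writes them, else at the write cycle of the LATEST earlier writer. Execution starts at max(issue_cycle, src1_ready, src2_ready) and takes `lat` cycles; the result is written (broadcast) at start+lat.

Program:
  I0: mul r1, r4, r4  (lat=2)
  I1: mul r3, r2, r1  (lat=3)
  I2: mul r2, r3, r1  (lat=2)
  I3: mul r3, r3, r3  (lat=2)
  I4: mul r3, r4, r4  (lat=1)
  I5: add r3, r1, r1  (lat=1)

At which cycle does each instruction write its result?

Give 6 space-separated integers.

Answer: 3 6 8 8 6 7

Derivation:
I0 mul r1: issue@1 deps=(None,None) exec_start@1 write@3
I1 mul r3: issue@2 deps=(None,0) exec_start@3 write@6
I2 mul r2: issue@3 deps=(1,0) exec_start@6 write@8
I3 mul r3: issue@4 deps=(1,1) exec_start@6 write@8
I4 mul r3: issue@5 deps=(None,None) exec_start@5 write@6
I5 add r3: issue@6 deps=(0,0) exec_start@6 write@7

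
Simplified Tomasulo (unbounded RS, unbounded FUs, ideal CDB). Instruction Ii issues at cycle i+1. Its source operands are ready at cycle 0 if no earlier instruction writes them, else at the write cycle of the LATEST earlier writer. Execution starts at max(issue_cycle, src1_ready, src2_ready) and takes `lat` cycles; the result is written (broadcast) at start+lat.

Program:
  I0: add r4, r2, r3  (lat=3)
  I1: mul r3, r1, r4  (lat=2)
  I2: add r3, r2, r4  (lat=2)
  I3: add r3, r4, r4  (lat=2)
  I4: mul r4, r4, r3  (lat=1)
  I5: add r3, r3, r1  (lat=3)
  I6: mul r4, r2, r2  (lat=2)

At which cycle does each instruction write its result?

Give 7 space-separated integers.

Answer: 4 6 6 6 7 9 9

Derivation:
I0 add r4: issue@1 deps=(None,None) exec_start@1 write@4
I1 mul r3: issue@2 deps=(None,0) exec_start@4 write@6
I2 add r3: issue@3 deps=(None,0) exec_start@4 write@6
I3 add r3: issue@4 deps=(0,0) exec_start@4 write@6
I4 mul r4: issue@5 deps=(0,3) exec_start@6 write@7
I5 add r3: issue@6 deps=(3,None) exec_start@6 write@9
I6 mul r4: issue@7 deps=(None,None) exec_start@7 write@9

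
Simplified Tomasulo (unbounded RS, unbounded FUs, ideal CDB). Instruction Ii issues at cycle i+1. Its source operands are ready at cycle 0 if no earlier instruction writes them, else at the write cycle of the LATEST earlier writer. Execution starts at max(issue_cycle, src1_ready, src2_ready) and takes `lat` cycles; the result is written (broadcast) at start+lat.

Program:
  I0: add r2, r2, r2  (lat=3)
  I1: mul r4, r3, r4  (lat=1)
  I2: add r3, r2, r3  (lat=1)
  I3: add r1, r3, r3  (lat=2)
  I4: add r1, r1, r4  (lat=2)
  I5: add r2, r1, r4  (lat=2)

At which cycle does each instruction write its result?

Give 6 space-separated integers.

I0 add r2: issue@1 deps=(None,None) exec_start@1 write@4
I1 mul r4: issue@2 deps=(None,None) exec_start@2 write@3
I2 add r3: issue@3 deps=(0,None) exec_start@4 write@5
I3 add r1: issue@4 deps=(2,2) exec_start@5 write@7
I4 add r1: issue@5 deps=(3,1) exec_start@7 write@9
I5 add r2: issue@6 deps=(4,1) exec_start@9 write@11

Answer: 4 3 5 7 9 11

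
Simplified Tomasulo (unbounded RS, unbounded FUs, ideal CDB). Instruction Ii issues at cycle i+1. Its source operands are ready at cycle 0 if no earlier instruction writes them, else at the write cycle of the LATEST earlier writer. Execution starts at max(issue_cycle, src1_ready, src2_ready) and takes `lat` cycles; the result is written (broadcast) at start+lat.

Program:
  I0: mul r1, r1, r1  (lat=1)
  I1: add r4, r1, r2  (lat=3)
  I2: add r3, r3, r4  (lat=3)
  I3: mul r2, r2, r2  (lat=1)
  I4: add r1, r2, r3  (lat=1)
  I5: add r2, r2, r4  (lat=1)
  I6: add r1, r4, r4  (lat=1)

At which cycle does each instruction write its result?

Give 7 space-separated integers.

Answer: 2 5 8 5 9 7 8

Derivation:
I0 mul r1: issue@1 deps=(None,None) exec_start@1 write@2
I1 add r4: issue@2 deps=(0,None) exec_start@2 write@5
I2 add r3: issue@3 deps=(None,1) exec_start@5 write@8
I3 mul r2: issue@4 deps=(None,None) exec_start@4 write@5
I4 add r1: issue@5 deps=(3,2) exec_start@8 write@9
I5 add r2: issue@6 deps=(3,1) exec_start@6 write@7
I6 add r1: issue@7 deps=(1,1) exec_start@7 write@8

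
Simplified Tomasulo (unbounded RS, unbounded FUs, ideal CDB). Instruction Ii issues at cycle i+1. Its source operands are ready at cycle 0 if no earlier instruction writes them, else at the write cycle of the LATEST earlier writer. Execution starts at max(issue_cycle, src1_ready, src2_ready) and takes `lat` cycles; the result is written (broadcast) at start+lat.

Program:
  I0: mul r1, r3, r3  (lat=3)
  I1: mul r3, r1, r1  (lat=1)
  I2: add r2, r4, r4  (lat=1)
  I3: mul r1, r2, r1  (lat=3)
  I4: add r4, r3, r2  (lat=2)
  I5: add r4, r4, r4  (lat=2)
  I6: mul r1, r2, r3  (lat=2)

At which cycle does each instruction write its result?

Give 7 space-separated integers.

I0 mul r1: issue@1 deps=(None,None) exec_start@1 write@4
I1 mul r3: issue@2 deps=(0,0) exec_start@4 write@5
I2 add r2: issue@3 deps=(None,None) exec_start@3 write@4
I3 mul r1: issue@4 deps=(2,0) exec_start@4 write@7
I4 add r4: issue@5 deps=(1,2) exec_start@5 write@7
I5 add r4: issue@6 deps=(4,4) exec_start@7 write@9
I6 mul r1: issue@7 deps=(2,1) exec_start@7 write@9

Answer: 4 5 4 7 7 9 9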